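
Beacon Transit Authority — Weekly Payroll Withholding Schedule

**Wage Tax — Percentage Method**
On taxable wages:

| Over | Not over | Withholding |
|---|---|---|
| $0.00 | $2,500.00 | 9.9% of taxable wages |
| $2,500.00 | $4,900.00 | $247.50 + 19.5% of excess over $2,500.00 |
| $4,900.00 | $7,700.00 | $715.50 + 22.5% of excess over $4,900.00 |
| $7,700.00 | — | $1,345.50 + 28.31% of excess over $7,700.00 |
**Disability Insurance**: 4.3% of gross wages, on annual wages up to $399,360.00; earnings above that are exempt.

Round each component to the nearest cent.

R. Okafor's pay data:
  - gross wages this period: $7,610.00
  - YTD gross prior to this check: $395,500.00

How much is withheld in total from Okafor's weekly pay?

Wage Tax: taxable = $7,610.00
  $715.50 + 22.5% × ($7,610.00 − $4,900.00) = $715.50 + 22.5% × $2,710.00 = $1,325.25
Disability Insurance: cap $399,360.00 − YTD $395,500.00 = $3,860.00 subject; 4.3% × $3,860.00 = $165.98
Total: $1,325.25 + $165.98 = $1,491.23

$1,491.23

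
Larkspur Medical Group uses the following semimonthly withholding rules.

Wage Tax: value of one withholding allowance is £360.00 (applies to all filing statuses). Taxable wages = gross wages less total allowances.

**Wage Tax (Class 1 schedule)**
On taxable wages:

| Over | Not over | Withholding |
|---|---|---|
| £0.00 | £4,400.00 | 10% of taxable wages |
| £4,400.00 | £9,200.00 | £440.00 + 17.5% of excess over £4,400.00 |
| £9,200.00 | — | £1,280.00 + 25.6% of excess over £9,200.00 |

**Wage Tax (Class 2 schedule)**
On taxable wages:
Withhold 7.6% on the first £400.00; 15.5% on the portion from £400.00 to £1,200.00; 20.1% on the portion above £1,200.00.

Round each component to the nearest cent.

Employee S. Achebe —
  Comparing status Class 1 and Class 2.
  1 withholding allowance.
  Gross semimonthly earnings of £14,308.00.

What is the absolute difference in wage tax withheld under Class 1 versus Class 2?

£221.26

Wage Tax (Class 1): taxable = £14,308.00 − 1×£360.00 = £13,948.00
  £1,280.00 + 25.6% × (£13,948.00 − £9,200.00) = £1,280.00 + 25.6% × £4,748.00 = £2,495.49
Wage Tax (Class 2): taxable = £14,308.00 − 1×£360.00 = £13,948.00
  £154.40 + 20.1% × (£13,948.00 − £1,200.00) = £154.40 + 20.1% × £12,748.00 = £2,716.75
Difference: |£2,495.49 − £2,716.75| = £221.26 (higher under Class 2)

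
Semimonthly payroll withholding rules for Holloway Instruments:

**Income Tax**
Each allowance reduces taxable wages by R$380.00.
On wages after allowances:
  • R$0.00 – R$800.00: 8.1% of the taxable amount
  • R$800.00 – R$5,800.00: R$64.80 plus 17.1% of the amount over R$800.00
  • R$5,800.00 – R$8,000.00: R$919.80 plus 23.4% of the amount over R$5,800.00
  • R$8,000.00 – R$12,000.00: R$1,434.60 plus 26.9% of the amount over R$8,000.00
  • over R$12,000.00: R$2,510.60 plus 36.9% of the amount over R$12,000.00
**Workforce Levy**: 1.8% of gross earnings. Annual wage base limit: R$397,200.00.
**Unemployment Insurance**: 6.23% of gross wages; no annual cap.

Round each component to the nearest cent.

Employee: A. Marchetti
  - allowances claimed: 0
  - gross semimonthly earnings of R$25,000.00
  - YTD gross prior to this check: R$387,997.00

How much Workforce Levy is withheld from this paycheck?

Workforce Levy: cap R$397,200.00 − YTD R$387,997.00 = R$9,203.00 subject; 1.8% × R$9,203.00 = R$165.65

R$165.65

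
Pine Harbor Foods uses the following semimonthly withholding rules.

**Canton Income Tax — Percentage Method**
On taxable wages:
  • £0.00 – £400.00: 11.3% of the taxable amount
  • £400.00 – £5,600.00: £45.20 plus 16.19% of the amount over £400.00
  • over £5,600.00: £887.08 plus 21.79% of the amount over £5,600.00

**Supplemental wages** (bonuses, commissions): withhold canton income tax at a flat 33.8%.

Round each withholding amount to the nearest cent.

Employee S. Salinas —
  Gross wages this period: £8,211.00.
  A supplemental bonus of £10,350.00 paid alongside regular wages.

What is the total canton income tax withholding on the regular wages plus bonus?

Canton Income Tax: taxable = £8,211.00
  £887.08 + 21.79% × (£8,211.00 − £5,600.00) = £887.08 + 21.79% × £2,611.00 = £1,456.02
Supplemental (33.8% flat on bonus): 33.8% × £10,350.00 = £3,498.30
Total canton income tax: £1,456.02 + £3,498.30 = £4,954.32

£4,954.32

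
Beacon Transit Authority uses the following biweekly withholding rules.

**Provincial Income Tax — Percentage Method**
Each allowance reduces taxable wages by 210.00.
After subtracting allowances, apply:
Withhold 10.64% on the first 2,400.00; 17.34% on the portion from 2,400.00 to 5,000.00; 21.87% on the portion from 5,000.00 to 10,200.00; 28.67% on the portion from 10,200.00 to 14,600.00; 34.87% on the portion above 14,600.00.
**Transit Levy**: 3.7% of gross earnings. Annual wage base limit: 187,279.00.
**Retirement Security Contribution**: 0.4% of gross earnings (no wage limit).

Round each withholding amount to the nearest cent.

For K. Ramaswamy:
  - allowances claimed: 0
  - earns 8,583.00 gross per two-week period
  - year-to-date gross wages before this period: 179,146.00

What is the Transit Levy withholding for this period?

300.92

Transit Levy: cap 187,279.00 − YTD 179,146.00 = 8,133.00 subject; 3.7% × 8,133.00 = 300.92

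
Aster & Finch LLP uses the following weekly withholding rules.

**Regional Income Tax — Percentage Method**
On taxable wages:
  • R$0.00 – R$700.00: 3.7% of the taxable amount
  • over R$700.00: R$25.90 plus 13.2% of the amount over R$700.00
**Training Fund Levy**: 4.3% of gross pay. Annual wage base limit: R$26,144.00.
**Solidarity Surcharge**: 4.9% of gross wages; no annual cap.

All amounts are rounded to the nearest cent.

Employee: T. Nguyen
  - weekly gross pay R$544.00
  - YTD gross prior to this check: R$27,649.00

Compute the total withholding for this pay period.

R$46.79

Regional Income Tax: taxable = R$544.00
  3.7% × R$544.00 = R$20.13
Training Fund Levy: YTD R$27,649.00 ≥ cap R$26,144.00 → R$0.00
Solidarity Surcharge: 4.9% × R$544.00 = R$26.66
Total: R$20.13 + R$0.00 + R$26.66 = R$46.79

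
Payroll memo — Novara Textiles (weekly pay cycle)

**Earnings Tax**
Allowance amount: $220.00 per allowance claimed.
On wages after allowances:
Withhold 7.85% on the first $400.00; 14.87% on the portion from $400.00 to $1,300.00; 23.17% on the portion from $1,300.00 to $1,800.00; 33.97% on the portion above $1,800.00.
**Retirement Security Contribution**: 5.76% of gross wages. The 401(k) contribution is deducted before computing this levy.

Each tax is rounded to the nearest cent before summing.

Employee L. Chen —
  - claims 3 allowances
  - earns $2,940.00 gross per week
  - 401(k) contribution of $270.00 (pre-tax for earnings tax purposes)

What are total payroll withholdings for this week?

Earnings Tax: taxable = $2,940.00 − $270.00 − 3×$220.00 = $2,010.00
  $281.08 + 33.97% × ($2,010.00 − $1,800.00) = $281.08 + 33.97% × $210.00 = $352.42
Retirement Security Contribution: 5.76% × $2,670.00 = $153.79
Total: $352.42 + $153.79 = $506.21

$506.21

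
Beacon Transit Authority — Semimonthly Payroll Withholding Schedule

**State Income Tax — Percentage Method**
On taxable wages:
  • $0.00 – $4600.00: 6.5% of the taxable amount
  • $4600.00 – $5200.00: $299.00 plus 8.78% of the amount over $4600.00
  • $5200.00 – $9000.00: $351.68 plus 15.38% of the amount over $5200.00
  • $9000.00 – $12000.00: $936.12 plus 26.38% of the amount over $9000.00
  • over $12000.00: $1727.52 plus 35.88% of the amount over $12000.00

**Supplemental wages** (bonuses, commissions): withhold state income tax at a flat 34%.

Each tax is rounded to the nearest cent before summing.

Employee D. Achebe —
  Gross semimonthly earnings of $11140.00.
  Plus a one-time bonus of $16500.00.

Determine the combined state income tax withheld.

$7110.65

State Income Tax: taxable = $11140.00
  $936.12 + 26.38% × ($11140.00 − $9000.00) = $936.12 + 26.38% × $2140.00 = $1500.65
Supplemental (34% flat on bonus): 34% × $16500.00 = $5610.00
Total state income tax: $1500.65 + $5610.00 = $7110.65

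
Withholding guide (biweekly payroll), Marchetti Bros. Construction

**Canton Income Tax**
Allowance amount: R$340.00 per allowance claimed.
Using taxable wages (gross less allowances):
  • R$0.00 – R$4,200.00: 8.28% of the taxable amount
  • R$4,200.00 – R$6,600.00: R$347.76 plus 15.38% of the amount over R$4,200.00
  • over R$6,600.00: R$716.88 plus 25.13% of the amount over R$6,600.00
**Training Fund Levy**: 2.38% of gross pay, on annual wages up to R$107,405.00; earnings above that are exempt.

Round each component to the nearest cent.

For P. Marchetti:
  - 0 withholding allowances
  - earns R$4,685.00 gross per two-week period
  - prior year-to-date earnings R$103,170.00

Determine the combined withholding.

R$523.14

Canton Income Tax: taxable = R$4,685.00
  R$347.76 + 15.38% × (R$4,685.00 − R$4,200.00) = R$347.76 + 15.38% × R$485.00 = R$422.35
Training Fund Levy: cap R$107,405.00 − YTD R$103,170.00 = R$4,235.00 subject; 2.38% × R$4,235.00 = R$100.79
Total: R$422.35 + R$100.79 = R$523.14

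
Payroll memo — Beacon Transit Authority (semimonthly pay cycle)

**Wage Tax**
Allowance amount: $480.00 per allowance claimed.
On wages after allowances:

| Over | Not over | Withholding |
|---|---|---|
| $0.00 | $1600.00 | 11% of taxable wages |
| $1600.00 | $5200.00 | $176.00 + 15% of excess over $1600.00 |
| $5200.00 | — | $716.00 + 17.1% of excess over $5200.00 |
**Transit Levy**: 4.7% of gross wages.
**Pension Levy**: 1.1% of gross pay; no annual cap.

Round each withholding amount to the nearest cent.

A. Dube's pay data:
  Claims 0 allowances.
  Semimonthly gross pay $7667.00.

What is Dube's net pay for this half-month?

Wage Tax: taxable = $7667.00
  $716.00 + 17.1% × ($7667.00 − $5200.00) = $716.00 + 17.1% × $2467.00 = $1137.86
Transit Levy: 4.7% × $7667.00 = $360.35
Pension Levy: 1.1% × $7667.00 = $84.34
Total withheld: $1137.86 + $360.35 + $84.34 = $1582.55
Net pay: $7667.00 − $1582.55 = $6084.45

$6084.45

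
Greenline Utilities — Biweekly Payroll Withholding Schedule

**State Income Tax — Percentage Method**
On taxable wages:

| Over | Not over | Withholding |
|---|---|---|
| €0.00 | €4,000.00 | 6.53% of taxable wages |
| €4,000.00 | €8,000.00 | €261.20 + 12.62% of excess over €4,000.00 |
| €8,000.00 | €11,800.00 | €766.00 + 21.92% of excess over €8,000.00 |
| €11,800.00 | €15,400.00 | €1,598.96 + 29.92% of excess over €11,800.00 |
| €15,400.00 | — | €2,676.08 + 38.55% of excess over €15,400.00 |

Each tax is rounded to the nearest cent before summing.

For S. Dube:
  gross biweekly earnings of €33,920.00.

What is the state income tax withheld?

€9,815.54

State Income Tax: taxable = €33,920.00
  €2,676.08 + 38.55% × (€33,920.00 − €15,400.00) = €2,676.08 + 38.55% × €18,520.00 = €9,815.54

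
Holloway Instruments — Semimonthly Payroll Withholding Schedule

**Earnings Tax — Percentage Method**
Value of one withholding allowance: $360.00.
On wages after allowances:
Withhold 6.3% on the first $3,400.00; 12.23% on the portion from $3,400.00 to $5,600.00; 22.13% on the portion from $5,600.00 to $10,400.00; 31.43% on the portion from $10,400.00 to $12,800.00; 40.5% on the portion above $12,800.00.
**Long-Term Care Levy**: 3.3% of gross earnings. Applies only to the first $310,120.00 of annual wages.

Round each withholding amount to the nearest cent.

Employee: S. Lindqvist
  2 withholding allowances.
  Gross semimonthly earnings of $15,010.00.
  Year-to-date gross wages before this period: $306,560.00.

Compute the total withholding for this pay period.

$3,020.75

Earnings Tax: taxable = $15,010.00 − 2×$360.00 = $14,290.00
  $2,299.82 + 40.5% × ($14,290.00 − $12,800.00) = $2,299.82 + 40.5% × $1,490.00 = $2,903.27
Long-Term Care Levy: cap $310,120.00 − YTD $306,560.00 = $3,560.00 subject; 3.3% × $3,560.00 = $117.48
Total: $2,903.27 + $117.48 = $3,020.75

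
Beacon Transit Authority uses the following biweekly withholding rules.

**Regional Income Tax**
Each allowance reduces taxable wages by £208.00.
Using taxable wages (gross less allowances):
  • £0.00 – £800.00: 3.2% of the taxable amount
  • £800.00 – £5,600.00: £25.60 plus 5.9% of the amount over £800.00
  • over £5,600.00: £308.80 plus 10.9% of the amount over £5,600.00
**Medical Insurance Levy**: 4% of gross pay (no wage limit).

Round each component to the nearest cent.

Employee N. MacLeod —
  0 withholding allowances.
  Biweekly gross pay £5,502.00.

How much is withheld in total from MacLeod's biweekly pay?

Regional Income Tax: taxable = £5,502.00
  £25.60 + 5.9% × (£5,502.00 − £800.00) = £25.60 + 5.9% × £4,702.00 = £303.02
Medical Insurance Levy: 4% × £5,502.00 = £220.08
Total: £303.02 + £220.08 = £523.10

£523.10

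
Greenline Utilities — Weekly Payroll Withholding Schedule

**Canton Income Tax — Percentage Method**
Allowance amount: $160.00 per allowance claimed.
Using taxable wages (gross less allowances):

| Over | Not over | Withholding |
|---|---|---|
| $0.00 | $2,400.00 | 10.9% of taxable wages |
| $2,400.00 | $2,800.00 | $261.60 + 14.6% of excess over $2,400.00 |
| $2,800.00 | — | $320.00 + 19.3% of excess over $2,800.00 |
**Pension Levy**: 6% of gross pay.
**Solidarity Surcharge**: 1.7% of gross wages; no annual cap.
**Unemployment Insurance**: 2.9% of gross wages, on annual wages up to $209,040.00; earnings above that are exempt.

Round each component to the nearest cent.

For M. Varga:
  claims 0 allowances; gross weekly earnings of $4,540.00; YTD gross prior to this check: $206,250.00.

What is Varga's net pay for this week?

$3,453.69

Canton Income Tax: taxable = $4,540.00
  $320.00 + 19.3% × ($4,540.00 − $2,800.00) = $320.00 + 19.3% × $1,740.00 = $655.82
Pension Levy: 6% × $4,540.00 = $272.40
Solidarity Surcharge: 1.7% × $4,540.00 = $77.18
Unemployment Insurance: cap $209,040.00 − YTD $206,250.00 = $2,790.00 subject; 2.9% × $2,790.00 = $80.91
Total withheld: $655.82 + $272.40 + $77.18 + $80.91 = $1,086.31
Net pay: $4,540.00 − $1,086.31 = $3,453.69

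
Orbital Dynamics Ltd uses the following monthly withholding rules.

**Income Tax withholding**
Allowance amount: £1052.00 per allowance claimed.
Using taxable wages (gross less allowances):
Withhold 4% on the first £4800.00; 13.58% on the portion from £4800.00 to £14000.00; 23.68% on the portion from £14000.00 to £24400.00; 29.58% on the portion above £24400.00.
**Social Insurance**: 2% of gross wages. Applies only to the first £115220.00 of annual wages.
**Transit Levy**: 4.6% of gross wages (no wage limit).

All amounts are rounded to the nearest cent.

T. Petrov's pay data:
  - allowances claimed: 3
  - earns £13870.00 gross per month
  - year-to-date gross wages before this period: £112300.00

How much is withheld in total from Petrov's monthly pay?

£1691.54

Income Tax: taxable = £13870.00 − 3×£1052.00 = £10714.00
  £192.00 + 13.58% × (£10714.00 − £4800.00) = £192.00 + 13.58% × £5914.00 = £995.12
Social Insurance: cap £115220.00 − YTD £112300.00 = £2920.00 subject; 2% × £2920.00 = £58.40
Transit Levy: 4.6% × £13870.00 = £638.02
Total: £995.12 + £58.40 + £638.02 = £1691.54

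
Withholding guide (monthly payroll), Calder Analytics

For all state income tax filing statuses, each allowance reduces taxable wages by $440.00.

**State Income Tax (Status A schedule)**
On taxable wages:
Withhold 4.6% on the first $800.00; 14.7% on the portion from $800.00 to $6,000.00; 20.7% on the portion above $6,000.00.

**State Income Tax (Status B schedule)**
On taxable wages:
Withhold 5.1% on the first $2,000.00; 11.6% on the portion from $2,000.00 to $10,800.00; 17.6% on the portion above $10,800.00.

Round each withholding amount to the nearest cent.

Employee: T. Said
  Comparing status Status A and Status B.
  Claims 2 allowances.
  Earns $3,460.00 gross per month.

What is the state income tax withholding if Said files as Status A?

State Income Tax (Status A): taxable = $3,460.00 − 2×$440.00 = $2,580.00
  $36.80 + 14.7% × ($2,580.00 − $800.00) = $36.80 + 14.7% × $1,780.00 = $298.46

$298.46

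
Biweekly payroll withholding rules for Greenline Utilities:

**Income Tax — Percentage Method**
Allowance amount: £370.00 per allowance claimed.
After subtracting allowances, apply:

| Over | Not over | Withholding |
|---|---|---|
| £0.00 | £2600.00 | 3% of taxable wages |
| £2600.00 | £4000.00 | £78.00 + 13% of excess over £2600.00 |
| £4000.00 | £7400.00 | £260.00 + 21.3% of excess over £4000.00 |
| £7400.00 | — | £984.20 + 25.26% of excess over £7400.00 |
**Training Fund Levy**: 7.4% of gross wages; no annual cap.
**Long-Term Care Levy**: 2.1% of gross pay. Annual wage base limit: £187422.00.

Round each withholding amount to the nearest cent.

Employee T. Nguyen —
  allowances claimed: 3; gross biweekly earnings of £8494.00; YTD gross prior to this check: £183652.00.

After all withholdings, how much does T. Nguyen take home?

Income Tax: taxable = £8494.00 − 3×£370.00 = £7384.00
  £260.00 + 21.3% × (£7384.00 − £4000.00) = £260.00 + 21.3% × £3384.00 = £980.79
Training Fund Levy: 7.4% × £8494.00 = £628.56
Long-Term Care Levy: cap £187422.00 − YTD £183652.00 = £3770.00 subject; 2.1% × £3770.00 = £79.17
Total withheld: £980.79 + £628.56 + £79.17 = £1688.52
Net pay: £8494.00 − £1688.52 = £6805.48

£6805.48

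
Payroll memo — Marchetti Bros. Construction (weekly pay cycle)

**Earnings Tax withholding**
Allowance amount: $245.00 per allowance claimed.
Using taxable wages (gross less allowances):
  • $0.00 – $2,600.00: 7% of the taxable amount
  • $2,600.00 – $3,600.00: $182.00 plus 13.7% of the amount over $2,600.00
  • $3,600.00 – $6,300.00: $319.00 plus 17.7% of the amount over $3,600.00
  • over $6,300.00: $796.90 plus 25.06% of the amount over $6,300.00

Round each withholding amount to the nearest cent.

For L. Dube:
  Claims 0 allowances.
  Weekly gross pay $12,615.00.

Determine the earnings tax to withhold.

$2,379.44

Earnings Tax: taxable = $12,615.00
  $796.90 + 25.06% × ($12,615.00 − $6,300.00) = $796.90 + 25.06% × $6,315.00 = $2,379.44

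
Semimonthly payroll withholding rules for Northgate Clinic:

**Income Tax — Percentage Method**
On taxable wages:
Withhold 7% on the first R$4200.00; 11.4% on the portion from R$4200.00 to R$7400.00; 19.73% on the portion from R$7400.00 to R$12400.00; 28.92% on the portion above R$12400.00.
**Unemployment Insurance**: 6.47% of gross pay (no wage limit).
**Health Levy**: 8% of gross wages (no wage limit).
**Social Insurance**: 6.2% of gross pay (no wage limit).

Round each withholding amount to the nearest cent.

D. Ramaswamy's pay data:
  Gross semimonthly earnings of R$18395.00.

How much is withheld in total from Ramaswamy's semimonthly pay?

R$7181.30

Income Tax: taxable = R$18395.00
  R$1645.30 + 28.92% × (R$18395.00 − R$12400.00) = R$1645.30 + 28.92% × R$5995.00 = R$3379.05
Unemployment Insurance: 6.47% × R$18395.00 = R$1190.16
Health Levy: 8% × R$18395.00 = R$1471.60
Social Insurance: 6.2% × R$18395.00 = R$1140.49
Total: R$3379.05 + R$1190.16 + R$1471.60 + R$1140.49 = R$7181.30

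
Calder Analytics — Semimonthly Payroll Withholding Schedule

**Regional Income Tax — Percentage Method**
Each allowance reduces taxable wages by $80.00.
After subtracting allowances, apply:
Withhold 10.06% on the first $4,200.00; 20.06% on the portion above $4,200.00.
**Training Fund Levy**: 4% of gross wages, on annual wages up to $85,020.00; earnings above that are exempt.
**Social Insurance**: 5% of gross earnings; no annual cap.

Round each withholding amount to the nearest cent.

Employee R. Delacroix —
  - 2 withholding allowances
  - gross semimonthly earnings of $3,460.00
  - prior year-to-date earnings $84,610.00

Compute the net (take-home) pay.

$2,938.62

Regional Income Tax: taxable = $3,460.00 − 2×$80.00 = $3,300.00
  10.06% × $3,300.00 = $331.98
Training Fund Levy: cap $85,020.00 − YTD $84,610.00 = $410.00 subject; 4% × $410.00 = $16.40
Social Insurance: 5% × $3,460.00 = $173.00
Total withheld: $331.98 + $16.40 + $173.00 = $521.38
Net pay: $3,460.00 − $521.38 = $2,938.62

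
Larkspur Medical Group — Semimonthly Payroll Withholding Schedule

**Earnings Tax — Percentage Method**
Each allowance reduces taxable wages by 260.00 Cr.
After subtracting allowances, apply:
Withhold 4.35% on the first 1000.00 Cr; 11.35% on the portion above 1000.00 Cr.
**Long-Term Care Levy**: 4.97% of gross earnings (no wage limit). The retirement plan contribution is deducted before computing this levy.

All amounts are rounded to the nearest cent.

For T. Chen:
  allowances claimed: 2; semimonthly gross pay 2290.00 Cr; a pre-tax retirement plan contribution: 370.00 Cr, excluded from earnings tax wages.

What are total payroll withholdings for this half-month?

Earnings Tax: taxable = 2290.00 Cr − 370.00 Cr − 2×260.00 Cr = 1400.00 Cr
  43.50 Cr + 11.35% × (1400.00 Cr − 1000.00 Cr) = 43.50 Cr + 11.35% × 400.00 Cr = 88.90 Cr
Long-Term Care Levy: 4.97% × 1920.00 Cr = 95.42 Cr
Total: 88.90 Cr + 95.42 Cr = 184.32 Cr

184.32 Cr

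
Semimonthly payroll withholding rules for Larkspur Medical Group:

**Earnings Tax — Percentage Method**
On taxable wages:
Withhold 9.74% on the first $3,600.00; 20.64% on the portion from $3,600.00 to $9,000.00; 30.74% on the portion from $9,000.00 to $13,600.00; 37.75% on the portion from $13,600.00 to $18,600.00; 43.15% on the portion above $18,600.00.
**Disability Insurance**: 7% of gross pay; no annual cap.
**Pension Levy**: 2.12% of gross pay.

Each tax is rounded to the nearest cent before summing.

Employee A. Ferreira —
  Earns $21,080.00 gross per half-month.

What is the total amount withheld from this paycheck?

Earnings Tax: taxable = $21,080.00
  $4,766.74 + 43.15% × ($21,080.00 − $18,600.00) = $4,766.74 + 43.15% × $2,480.00 = $5,836.86
Disability Insurance: 7% × $21,080.00 = $1,475.60
Pension Levy: 2.12% × $21,080.00 = $446.90
Total: $5,836.86 + $1,475.60 + $446.90 = $7,759.36

$7,759.36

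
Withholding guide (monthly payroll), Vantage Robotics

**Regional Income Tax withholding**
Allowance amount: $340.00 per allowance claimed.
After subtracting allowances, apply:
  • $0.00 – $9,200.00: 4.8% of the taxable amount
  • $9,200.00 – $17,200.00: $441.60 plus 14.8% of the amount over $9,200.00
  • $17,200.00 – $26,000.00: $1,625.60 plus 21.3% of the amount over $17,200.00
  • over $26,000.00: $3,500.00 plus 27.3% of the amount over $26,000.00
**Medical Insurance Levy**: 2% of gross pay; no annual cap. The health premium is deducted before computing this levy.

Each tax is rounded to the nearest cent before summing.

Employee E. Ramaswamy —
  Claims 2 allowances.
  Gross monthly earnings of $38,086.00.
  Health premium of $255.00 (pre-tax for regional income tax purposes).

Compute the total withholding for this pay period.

$7,300.84

Regional Income Tax: taxable = $38,086.00 − $255.00 − 2×$340.00 = $37,151.00
  $3,500.00 + 27.3% × ($37,151.00 − $26,000.00) = $3,500.00 + 27.3% × $11,151.00 = $6,544.22
Medical Insurance Levy: 2% × $37,831.00 = $756.62
Total: $6,544.22 + $756.62 = $7,300.84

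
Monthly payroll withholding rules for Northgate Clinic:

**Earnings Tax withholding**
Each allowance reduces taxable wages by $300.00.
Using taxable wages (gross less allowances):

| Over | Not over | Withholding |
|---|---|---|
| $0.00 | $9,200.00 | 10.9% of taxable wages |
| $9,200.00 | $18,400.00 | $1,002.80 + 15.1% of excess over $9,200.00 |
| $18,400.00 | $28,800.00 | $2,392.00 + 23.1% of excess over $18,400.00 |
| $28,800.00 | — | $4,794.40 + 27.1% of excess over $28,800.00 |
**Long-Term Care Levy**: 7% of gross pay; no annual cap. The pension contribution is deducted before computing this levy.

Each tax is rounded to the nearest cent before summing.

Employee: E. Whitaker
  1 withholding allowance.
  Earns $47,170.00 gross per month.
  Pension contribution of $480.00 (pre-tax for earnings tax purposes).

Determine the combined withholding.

Earnings Tax: taxable = $47,170.00 − $480.00 − 1×$300.00 = $46,390.00
  $4,794.40 + 27.1% × ($46,390.00 − $28,800.00) = $4,794.40 + 27.1% × $17,590.00 = $9,561.29
Long-Term Care Levy: 7% × $46,690.00 = $3,268.30
Total: $9,561.29 + $3,268.30 = $12,829.59

$12,829.59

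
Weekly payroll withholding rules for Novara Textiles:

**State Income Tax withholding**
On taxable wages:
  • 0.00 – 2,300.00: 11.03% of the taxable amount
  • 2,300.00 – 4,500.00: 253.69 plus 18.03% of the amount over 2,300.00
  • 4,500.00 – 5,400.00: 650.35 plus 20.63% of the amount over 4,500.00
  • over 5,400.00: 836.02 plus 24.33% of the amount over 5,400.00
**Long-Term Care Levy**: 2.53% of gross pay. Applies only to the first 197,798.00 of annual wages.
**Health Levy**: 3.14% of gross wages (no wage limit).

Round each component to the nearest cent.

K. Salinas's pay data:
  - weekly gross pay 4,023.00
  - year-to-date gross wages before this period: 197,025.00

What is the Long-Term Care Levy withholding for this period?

19.56

Long-Term Care Levy: cap 197,798.00 − YTD 197,025.00 = 773.00 subject; 2.53% × 773.00 = 19.56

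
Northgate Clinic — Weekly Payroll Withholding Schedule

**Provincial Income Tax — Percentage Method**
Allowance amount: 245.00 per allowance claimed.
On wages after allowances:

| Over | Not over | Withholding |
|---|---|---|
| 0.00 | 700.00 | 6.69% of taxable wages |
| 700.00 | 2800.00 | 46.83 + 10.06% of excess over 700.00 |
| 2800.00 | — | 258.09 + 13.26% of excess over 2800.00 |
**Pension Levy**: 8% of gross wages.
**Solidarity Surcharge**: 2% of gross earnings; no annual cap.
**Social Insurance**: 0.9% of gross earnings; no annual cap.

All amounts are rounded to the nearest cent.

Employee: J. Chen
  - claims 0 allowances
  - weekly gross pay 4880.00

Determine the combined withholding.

Provincial Income Tax: taxable = 4880.00
  258.09 + 13.26% × (4880.00 − 2800.00) = 258.09 + 13.26% × 2080.00 = 533.90
Pension Levy: 8% × 4880.00 = 390.40
Solidarity Surcharge: 2% × 4880.00 = 97.60
Social Insurance: 0.9% × 4880.00 = 43.92
Total: 533.90 + 390.40 + 97.60 + 43.92 = 1065.82

1065.82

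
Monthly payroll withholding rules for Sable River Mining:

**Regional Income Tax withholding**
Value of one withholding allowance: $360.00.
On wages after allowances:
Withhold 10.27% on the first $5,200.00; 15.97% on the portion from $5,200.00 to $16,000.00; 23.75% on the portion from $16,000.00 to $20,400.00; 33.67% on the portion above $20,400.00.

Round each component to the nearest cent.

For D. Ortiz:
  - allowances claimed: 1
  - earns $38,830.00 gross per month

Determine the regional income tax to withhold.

$9,387.97

Regional Income Tax: taxable = $38,830.00 − 1×$360.00 = $38,470.00
  $3,303.80 + 33.67% × ($38,470.00 − $20,400.00) = $3,303.80 + 33.67% × $18,070.00 = $9,387.97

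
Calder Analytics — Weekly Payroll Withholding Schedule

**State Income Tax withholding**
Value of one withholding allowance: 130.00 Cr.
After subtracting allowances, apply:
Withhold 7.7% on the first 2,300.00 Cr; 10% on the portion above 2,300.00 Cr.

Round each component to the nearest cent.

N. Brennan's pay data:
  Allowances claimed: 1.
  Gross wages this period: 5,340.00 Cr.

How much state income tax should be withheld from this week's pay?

468.10 Cr

State Income Tax: taxable = 5,340.00 Cr − 1×130.00 Cr = 5,210.00 Cr
  177.10 Cr + 10% × (5,210.00 Cr − 2,300.00 Cr) = 177.10 Cr + 10% × 2,910.00 Cr = 468.10 Cr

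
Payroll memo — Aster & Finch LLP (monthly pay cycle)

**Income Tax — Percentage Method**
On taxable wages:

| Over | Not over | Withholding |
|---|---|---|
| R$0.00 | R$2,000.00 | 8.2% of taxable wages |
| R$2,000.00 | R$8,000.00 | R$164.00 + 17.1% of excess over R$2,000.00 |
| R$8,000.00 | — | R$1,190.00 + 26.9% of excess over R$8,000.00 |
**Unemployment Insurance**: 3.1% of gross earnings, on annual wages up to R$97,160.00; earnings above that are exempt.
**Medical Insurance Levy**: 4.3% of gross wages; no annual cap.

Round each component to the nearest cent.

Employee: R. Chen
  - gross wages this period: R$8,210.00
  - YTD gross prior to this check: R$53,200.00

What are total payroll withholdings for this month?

Income Tax: taxable = R$8,210.00
  R$1,190.00 + 26.9% × (R$8,210.00 − R$8,000.00) = R$1,190.00 + 26.9% × R$210.00 = R$1,246.49
Unemployment Insurance: 3.1% × R$8,210.00 = R$254.51
Medical Insurance Levy: 4.3% × R$8,210.00 = R$353.03
Total: R$1,246.49 + R$254.51 + R$353.03 = R$1,854.03

R$1,854.03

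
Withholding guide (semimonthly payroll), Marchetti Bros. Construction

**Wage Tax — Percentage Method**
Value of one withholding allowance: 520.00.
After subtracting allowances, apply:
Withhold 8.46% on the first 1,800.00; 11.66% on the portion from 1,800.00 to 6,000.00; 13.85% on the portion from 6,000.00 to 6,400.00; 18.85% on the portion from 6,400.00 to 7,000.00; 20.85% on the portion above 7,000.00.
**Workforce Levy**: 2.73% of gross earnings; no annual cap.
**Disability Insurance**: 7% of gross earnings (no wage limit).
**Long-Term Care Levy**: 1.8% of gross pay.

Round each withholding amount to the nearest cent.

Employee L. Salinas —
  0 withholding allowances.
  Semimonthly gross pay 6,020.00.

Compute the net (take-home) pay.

4,681.12

Wage Tax: taxable = 6,020.00
  642.00 + 13.85% × (6,020.00 − 6,000.00) = 642.00 + 13.85% × 20.00 = 644.77
Workforce Levy: 2.73% × 6,020.00 = 164.35
Disability Insurance: 7% × 6,020.00 = 421.40
Long-Term Care Levy: 1.8% × 6,020.00 = 108.36
Total withheld: 644.77 + 164.35 + 421.40 + 108.36 = 1,338.88
Net pay: 6,020.00 − 1,338.88 = 4,681.12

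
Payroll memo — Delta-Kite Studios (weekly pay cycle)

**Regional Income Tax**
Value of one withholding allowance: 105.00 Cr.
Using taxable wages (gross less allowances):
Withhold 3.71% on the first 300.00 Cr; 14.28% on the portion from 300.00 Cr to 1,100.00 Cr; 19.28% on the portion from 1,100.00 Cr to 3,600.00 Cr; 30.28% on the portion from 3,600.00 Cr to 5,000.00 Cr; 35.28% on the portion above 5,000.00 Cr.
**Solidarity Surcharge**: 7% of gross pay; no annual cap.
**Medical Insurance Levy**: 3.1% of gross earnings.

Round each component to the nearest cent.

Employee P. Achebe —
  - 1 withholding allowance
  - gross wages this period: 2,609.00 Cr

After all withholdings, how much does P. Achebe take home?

Regional Income Tax: taxable = 2,609.00 Cr − 1×105.00 Cr = 2,504.00 Cr
  125.37 Cr + 19.28% × (2,504.00 Cr − 1,100.00 Cr) = 125.37 Cr + 19.28% × 1,404.00 Cr = 396.06 Cr
Solidarity Surcharge: 7% × 2,609.00 Cr = 182.63 Cr
Medical Insurance Levy: 3.1% × 2,609.00 Cr = 80.88 Cr
Total withheld: 396.06 Cr + 182.63 Cr + 80.88 Cr = 659.57 Cr
Net pay: 2,609.00 Cr − 659.57 Cr = 1,949.43 Cr

1,949.43 Cr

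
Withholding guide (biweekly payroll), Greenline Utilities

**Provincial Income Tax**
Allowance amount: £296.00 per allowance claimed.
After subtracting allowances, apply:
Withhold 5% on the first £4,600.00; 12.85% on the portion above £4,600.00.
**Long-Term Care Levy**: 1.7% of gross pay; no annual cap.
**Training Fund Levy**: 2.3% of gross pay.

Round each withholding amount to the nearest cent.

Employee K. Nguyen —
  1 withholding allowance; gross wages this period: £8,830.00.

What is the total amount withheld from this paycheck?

£1,088.72

Provincial Income Tax: taxable = £8,830.00 − 1×£296.00 = £8,534.00
  £230.00 + 12.85% × (£8,534.00 − £4,600.00) = £230.00 + 12.85% × £3,934.00 = £735.52
Long-Term Care Levy: 1.7% × £8,830.00 = £150.11
Training Fund Levy: 2.3% × £8,830.00 = £203.09
Total: £735.52 + £150.11 + £203.09 = £1,088.72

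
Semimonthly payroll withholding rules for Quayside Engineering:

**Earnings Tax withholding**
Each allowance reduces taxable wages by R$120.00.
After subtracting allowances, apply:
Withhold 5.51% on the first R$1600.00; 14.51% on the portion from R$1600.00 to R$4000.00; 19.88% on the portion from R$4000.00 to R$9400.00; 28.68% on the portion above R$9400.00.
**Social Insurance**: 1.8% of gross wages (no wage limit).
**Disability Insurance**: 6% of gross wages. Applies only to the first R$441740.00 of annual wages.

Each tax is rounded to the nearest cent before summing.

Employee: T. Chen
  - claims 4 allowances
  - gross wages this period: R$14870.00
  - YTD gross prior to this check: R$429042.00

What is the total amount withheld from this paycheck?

Earnings Tax: taxable = R$14870.00 − 4×R$120.00 = R$14390.00
  R$1509.92 + 28.68% × (R$14390.00 − R$9400.00) = R$1509.92 + 28.68% × R$4990.00 = R$2941.05
Social Insurance: 1.8% × R$14870.00 = R$267.66
Disability Insurance: cap R$441740.00 − YTD R$429042.00 = R$12698.00 subject; 6% × R$12698.00 = R$761.88
Total: R$2941.05 + R$267.66 + R$761.88 = R$3970.59

R$3970.59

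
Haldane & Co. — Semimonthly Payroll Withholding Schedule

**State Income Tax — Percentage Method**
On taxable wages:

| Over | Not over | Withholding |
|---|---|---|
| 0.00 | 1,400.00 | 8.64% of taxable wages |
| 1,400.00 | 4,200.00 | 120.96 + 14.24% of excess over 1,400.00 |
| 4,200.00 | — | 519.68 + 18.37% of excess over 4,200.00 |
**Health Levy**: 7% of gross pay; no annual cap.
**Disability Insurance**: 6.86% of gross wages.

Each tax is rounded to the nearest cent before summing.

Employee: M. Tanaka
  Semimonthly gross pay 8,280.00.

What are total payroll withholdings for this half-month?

State Income Tax: taxable = 8,280.00
  519.68 + 18.37% × (8,280.00 − 4,200.00) = 519.68 + 18.37% × 4,080.00 = 1,269.18
Health Levy: 7% × 8,280.00 = 579.60
Disability Insurance: 6.86% × 8,280.00 = 568.01
Total: 1,269.18 + 579.60 + 568.01 = 2,416.79

2,416.79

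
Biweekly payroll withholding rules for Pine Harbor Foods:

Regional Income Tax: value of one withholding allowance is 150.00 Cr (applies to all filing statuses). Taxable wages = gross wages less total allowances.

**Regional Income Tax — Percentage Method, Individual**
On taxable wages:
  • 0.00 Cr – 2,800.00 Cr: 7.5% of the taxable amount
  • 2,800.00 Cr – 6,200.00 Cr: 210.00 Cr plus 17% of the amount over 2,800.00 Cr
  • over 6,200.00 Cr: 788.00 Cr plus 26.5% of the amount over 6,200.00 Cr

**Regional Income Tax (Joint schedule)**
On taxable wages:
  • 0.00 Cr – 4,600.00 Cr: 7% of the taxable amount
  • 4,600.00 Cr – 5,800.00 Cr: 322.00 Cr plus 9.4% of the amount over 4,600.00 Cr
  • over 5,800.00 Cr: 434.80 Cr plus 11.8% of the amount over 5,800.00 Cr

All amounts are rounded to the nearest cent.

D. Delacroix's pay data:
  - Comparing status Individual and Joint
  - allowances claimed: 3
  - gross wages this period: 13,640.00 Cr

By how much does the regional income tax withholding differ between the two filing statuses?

1,333.53 Cr

Regional Income Tax (Individual): taxable = 13,640.00 Cr − 3×150.00 Cr = 13,190.00 Cr
  788.00 Cr + 26.5% × (13,190.00 Cr − 6,200.00 Cr) = 788.00 Cr + 26.5% × 6,990.00 Cr = 2,640.35 Cr
Regional Income Tax (Joint): taxable = 13,640.00 Cr − 3×150.00 Cr = 13,190.00 Cr
  434.80 Cr + 11.8% × (13,190.00 Cr − 5,800.00 Cr) = 434.80 Cr + 11.8% × 7,390.00 Cr = 1,306.82 Cr
Difference: |2,640.35 Cr − 1,306.82 Cr| = 1,333.53 Cr (higher under Individual)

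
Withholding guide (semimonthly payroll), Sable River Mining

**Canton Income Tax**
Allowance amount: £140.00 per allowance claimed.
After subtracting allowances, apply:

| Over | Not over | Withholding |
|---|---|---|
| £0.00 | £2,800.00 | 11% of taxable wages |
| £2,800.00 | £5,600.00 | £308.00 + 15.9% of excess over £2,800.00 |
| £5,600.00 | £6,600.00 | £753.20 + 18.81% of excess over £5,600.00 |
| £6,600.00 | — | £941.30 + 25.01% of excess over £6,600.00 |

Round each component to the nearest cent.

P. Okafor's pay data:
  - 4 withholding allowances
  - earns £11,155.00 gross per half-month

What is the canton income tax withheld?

£1,940.45

Canton Income Tax: taxable = £11,155.00 − 4×£140.00 = £10,595.00
  £941.30 + 25.01% × (£10,595.00 − £6,600.00) = £941.30 + 25.01% × £3,995.00 = £1,940.45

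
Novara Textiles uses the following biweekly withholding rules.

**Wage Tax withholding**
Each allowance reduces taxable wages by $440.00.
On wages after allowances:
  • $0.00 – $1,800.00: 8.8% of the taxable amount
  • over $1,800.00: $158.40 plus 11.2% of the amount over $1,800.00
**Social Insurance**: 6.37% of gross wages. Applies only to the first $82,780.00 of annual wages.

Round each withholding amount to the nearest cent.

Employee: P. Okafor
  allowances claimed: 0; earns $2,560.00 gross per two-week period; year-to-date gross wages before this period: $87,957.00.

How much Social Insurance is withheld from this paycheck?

Social Insurance: YTD $87,957.00 ≥ cap $82,780.00 → $0.00

$0.00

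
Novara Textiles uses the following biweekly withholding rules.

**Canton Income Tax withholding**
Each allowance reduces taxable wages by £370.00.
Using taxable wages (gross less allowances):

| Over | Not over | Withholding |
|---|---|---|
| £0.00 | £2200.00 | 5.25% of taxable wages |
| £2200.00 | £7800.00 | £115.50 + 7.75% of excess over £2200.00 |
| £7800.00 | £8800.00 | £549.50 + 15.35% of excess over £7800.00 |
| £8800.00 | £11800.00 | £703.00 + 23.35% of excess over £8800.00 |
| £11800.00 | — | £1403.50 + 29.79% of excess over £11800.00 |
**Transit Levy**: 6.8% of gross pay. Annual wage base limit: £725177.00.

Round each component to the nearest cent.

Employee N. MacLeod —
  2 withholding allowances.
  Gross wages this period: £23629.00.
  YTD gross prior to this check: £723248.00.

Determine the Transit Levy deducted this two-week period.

Transit Levy: cap £725177.00 − YTD £723248.00 = £1929.00 subject; 6.8% × £1929.00 = £131.17

£131.17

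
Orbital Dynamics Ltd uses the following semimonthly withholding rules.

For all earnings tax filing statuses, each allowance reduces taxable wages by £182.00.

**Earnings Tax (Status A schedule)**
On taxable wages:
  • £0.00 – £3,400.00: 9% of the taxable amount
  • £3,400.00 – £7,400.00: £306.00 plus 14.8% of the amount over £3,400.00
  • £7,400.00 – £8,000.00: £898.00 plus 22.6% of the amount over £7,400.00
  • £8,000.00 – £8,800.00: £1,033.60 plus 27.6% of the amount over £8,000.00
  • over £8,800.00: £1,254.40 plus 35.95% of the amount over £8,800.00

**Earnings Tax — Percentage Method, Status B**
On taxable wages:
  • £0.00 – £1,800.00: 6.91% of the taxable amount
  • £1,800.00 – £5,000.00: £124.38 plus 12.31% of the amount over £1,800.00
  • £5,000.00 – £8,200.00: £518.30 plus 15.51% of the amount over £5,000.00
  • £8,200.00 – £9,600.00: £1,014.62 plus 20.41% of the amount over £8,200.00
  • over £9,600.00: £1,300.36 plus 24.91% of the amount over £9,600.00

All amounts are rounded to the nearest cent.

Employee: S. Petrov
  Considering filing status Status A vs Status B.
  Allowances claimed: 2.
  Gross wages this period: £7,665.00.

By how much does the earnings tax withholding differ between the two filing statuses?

£8.16

Earnings Tax (Status A): taxable = £7,665.00 − 2×£182.00 = £7,301.00
  £306.00 + 14.8% × (£7,301.00 − £3,400.00) = £306.00 + 14.8% × £3,901.00 = £883.35
Earnings Tax (Status B): taxable = £7,665.00 − 2×£182.00 = £7,301.00
  £518.30 + 15.51% × (£7,301.00 − £5,000.00) = £518.30 + 15.51% × £2,301.00 = £875.19
Difference: |£883.35 − £875.19| = £8.16 (higher under Status A)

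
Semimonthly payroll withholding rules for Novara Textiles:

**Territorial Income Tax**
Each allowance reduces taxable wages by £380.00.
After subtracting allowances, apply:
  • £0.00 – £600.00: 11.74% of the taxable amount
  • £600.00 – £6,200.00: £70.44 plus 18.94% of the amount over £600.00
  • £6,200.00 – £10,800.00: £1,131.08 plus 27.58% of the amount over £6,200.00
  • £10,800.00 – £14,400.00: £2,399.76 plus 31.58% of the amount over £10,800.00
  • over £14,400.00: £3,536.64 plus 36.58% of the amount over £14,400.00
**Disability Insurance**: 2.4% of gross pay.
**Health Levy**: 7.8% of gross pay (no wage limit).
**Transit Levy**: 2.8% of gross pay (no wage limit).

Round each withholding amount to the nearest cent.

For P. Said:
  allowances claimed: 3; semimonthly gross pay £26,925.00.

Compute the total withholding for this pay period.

Territorial Income Tax: taxable = £26,925.00 − 3×£380.00 = £25,785.00
  £3,536.64 + 36.58% × (£25,785.00 − £14,400.00) = £3,536.64 + 36.58% × £11,385.00 = £7,701.27
Disability Insurance: 2.4% × £26,925.00 = £646.20
Health Levy: 7.8% × £26,925.00 = £2,100.15
Transit Levy: 2.8% × £26,925.00 = £753.90
Total: £7,701.27 + £646.20 + £2,100.15 + £753.90 = £11,201.52

£11,201.52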